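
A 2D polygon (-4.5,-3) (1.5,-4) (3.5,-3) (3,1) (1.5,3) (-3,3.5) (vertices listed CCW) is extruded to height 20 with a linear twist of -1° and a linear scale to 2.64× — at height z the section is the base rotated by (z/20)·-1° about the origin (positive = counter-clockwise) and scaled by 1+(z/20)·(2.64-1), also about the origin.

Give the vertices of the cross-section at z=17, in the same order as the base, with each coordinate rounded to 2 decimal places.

t = z/height = 17/20 = 0.85
s = 1 + (scale-1)·z/height = 1 + (2.64-1)·17/20 = 2.394000
θ = twist·z/height = -1°·17/20 = -0.8500° = -0.014835 rad
cos θ = 0.999890, sin θ = -0.014835 (intermediates below are computed at full precision and shown rounded to 5 d.p.)
v1: (-4.5,-3) → rotate → (-4.54401,-2.93291) → ×s → (-10.87836,-7.02139) → (-10.88,-7.02)
v2: (1.5,-4) → rotate → (1.44050,-4.02181) → ×s → (3.44855,-9.62822) → (3.45,-9.63)
v3: (3.5,-3) → rotate → (3.45511,-3.05159) → ×s → (8.27153,-7.30551) → (8.27,-7.31)
v4: (3,1) → rotate → (3.01450,0.95539) → ×s → (7.21672,2.28719) → (7.22,2.29)
v5: (1.5,3) → rotate → (1.54434,2.97742) → ×s → (3.69715,7.12794) → (3.70,7.13)
v6: (-3,3.5) → rotate → (-2.94775,3.54412) → ×s → (-7.05691,8.48462) → (-7.06,8.48)

Cross-section at z=17: (-10.88,-7.02) (3.45,-9.63) (8.27,-7.31) (7.22,2.29) (3.70,7.13) (-7.06,8.48)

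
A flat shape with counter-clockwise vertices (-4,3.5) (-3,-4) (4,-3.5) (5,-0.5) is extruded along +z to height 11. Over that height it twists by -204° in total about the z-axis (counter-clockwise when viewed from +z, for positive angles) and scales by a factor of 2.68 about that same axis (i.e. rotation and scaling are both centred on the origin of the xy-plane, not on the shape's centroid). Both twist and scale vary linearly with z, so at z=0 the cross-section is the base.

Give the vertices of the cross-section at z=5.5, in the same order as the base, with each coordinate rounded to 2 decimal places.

Cross-section at z=5.5: (7.83,5.86) (-6.05,6.93) (-7.83,-5.86) (-2.81,-8.81)

t = z/height = 5.5/11 = 0.5
s = 1 + (scale-1)·z/height = 1 + (2.68-1)·5.5/11 = 1.840000
θ = twist·z/height = -204°·5.5/11 = -102.0000° = -1.780236 rad
cos θ = -0.207912, sin θ = -0.978148 (intermediates below are computed at full precision and shown rounded to 5 d.p.)
v1: (-4,3.5) → rotate → (4.25516,3.18490) → ×s → (7.82950,5.86022) → (7.83,5.86)
v2: (-3,-4) → rotate → (-3.28886,3.76609) → ×s → (-6.05149,6.92960) → (-6.05,6.93)
v3: (4,-3.5) → rotate → (-4.25516,-3.18490) → ×s → (-7.82950,-5.86022) → (-7.83,-5.86)
v4: (5,-0.5) → rotate → (-1.52863,-4.78678) → ×s → (-2.81268,-8.80768) → (-2.81,-8.81)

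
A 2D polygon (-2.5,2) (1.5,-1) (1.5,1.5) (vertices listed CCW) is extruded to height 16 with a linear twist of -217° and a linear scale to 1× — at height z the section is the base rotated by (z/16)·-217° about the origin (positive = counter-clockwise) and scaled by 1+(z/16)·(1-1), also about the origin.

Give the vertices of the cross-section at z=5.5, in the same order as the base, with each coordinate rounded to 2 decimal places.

t = z/height = 5.5/16 = 0.34375
s = 1 + (scale-1)·z/height = 1 + (1-1)·5.5/16 = 1.000000
θ = twist·z/height = -217°·5.5/16 = -74.5938° = -1.301907 rad
cos θ = 0.265661, sin θ = -0.964066 (intermediates below are computed at full precision and shown rounded to 5 d.p.)
v1: (-2.5,2) → rotate → (1.26398,2.94149) → ×s → (1.26398,2.94149) → (1.26,2.94)
v2: (1.5,-1) → rotate → (-0.56557,-1.71176) → ×s → (-0.56557,-1.71176) → (-0.57,-1.71)
v3: (1.5,1.5) → rotate → (1.84459,-1.04761) → ×s → (1.84459,-1.04761) → (1.84,-1.05)

Cross-section at z=5.5: (1.26,2.94) (-0.57,-1.71) (1.84,-1.05)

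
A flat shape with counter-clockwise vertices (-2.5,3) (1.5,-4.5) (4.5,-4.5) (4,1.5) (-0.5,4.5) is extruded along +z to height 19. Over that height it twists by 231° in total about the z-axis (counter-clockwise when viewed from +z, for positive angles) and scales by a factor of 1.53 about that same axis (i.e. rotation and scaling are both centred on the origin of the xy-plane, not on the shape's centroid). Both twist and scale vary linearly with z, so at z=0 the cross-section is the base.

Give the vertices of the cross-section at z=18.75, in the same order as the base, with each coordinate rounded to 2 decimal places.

Cross-section at z=18.75: (5.94,-0.23) (-6.62,2.89) (-9.68,-0.50) (-2.38,-6.05) (5.60,-4.02)

t = z/height = 18.75/19 = 0.986842
s = 1 + (scale-1)·z/height = 1 + (1.53-1)·18.75/19 = 1.523026
θ = twist·z/height = 231°·18.75/19 = 227.9605° = 3.978662 rad
cos θ = -0.669642, sin θ = -0.742684 (intermediates below are computed at full precision and shown rounded to 5 d.p.)
v1: (-2.5,3) → rotate → (3.90216,-0.15222) → ×s → (5.94309,-0.23183) → (5.94,-0.23)
v2: (1.5,-4.5) → rotate → (-4.34654,1.89937) → ×s → (-6.61989,2.89278) → (-6.62,2.89)
v3: (4.5,-4.5) → rotate → (-6.35547,-0.32869) → ×s → (-9.67954,-0.50060) → (-9.68,-0.50)
v4: (4,1.5) → rotate → (-1.56454,-3.97520) → ×s → (-2.38284,-6.05433) → (-2.38,-6.05)
v5: (-0.5,4.5) → rotate → (3.67690,-2.64205) → ×s → (5.60001,-4.02391) → (5.60,-4.02)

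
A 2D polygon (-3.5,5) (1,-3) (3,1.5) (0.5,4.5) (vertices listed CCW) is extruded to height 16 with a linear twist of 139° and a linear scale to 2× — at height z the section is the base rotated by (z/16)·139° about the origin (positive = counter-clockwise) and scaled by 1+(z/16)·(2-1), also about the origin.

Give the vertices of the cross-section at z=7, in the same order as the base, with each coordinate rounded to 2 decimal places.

Cross-section at z=7: (-8.73,-0.89) (4.47,-0.85) (0.22,4.82) (-5.30,3.78)

t = z/height = 7/16 = 0.4375
s = 1 + (scale-1)·z/height = 1 + (2-1)·7/16 = 1.437500
θ = twist·z/height = 139°·7/16 = 60.8125° = 1.061378 rad
cos θ = 0.487669, sin θ = 0.873028 (intermediates below are computed at full precision and shown rounded to 5 d.p.)
v1: (-3.5,5) → rotate → (-6.07198,-0.61725) → ×s → (-8.72848,-0.88730) → (-8.73,-0.89)
v2: (1,-3) → rotate → (3.10675,-0.58998) → ×s → (4.46596,-0.84809) → (4.47,-0.85)
v3: (3,1.5) → rotate → (0.15346,3.35059) → ×s → (0.22061,4.81647) → (0.22,4.82)
v4: (0.5,4.5) → rotate → (-3.68479,2.63103) → ×s → (-5.29689,3.78210) → (-5.30,3.78)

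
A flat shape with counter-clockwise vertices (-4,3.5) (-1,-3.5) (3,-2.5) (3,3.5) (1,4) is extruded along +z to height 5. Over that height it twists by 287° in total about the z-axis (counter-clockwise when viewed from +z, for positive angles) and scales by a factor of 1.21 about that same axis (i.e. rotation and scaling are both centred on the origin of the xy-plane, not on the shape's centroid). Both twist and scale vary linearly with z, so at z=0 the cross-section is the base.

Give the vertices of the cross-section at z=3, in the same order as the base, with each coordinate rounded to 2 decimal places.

Cross-section at z=3: (3.93,-4.52) (1.65,3.75) (-2.96,3.25) (-3.88,-3.45) (-1.73,-4.31)

t = z/height = 3/5 = 0.6
s = 1 + (scale-1)·z/height = 1 + (1.21-1)·3/5 = 1.126000
θ = twist·z/height = 287°·3/5 = 172.2000° = 3.005457 rad
cos θ = -0.990748, sin θ = 0.135716 (intermediates below are computed at full precision and shown rounded to 5 d.p.)
v1: (-4,3.5) → rotate → (3.48799,-4.01048) → ×s → (3.92747,-4.51580) → (3.93,-4.52)
v2: (-1,-3.5) → rotate → (1.46575,3.33190) → ×s → (1.65044,3.75172) → (1.65,3.75)
v3: (3,-2.5) → rotate → (-2.63295,2.88402) → ×s → (-2.96471,3.24740) → (-2.96,3.25)
v4: (3,3.5) → rotate → (-3.44725,-3.06047) → ×s → (-3.88160,-3.44609) → (-3.88,-3.45)
v5: (1,4) → rotate → (-1.53361,-3.82728) → ×s → (-1.72685,-4.30951) → (-1.73,-4.31)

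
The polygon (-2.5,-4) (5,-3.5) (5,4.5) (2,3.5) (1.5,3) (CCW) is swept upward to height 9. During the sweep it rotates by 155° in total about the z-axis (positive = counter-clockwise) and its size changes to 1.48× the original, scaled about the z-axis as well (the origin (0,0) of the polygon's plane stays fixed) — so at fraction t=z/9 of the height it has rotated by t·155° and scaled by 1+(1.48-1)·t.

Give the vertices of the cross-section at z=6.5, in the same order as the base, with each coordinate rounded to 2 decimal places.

t = z/height = 6.5/9 = 0.722222
s = 1 + (scale-1)·z/height = 1 + (1.48-1)·6.5/9 = 1.346667
θ = twist·z/height = 155°·6.5/9 = 111.9444° = 1.953799 rad
cos θ = -0.373707, sin θ = 0.927547 (intermediates below are computed at full precision and shown rounded to 5 d.p.)
v1: (-2.5,-4) → rotate → (4.64446,-0.82404) → ×s → (6.25453,-1.10970) → (6.25,-1.11)
v2: (5,-3.5) → rotate → (1.37788,5.94571) → ×s → (1.85554,8.00689) → (1.86,8.01)
v3: (5,4.5) → rotate → (-6.04250,2.95605) → ×s → (-8.13723,3.98081) → (-8.14,3.98)
v4: (2,3.5) → rotate → (-3.99383,0.54712) → ×s → (-5.37836,0.73678) → (-5.38,0.74)
v5: (1.5,3) → rotate → (-3.34320,0.27020) → ×s → (-4.50218,0.36387) → (-4.50,0.36)

Cross-section at z=6.5: (6.25,-1.11) (1.86,8.01) (-8.14,3.98) (-5.38,0.74) (-4.50,0.36)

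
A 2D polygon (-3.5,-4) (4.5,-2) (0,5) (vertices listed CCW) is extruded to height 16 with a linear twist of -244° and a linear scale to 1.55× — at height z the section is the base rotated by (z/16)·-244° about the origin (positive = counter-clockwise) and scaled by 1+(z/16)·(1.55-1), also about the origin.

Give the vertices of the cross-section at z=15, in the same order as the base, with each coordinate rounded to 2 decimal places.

t = z/height = 15/16 = 0.9375
s = 1 + (scale-1)·z/height = 1 + (1.55-1)·15/16 = 1.515625
θ = twist·z/height = -244°·15/16 = -228.7500° = -3.992441 rad
cos θ = -0.659346, sin θ = 0.751840 (intermediates below are computed at full precision and shown rounded to 5 d.p.)
v1: (-3.5,-4) → rotate → (5.31507,0.00594) → ×s → (8.05565,0.00901) → (8.06,0.01)
v2: (4.5,-2) → rotate → (-1.46338,4.70197) → ×s → (-2.21793,7.12642) → (-2.22,7.13)
v3: (0,5) → rotate → (-3.75920,-3.29673) → ×s → (-5.69754,-4.99661) → (-5.70,-5.00)

Cross-section at z=15: (8.06,0.01) (-2.22,7.13) (-5.70,-5.00)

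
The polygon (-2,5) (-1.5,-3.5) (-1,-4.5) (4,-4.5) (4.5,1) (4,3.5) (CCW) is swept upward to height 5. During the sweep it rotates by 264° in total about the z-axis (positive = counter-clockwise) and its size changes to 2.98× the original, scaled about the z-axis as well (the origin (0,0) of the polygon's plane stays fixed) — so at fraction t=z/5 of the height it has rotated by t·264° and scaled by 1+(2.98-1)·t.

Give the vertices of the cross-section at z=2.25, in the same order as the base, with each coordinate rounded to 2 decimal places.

Cross-section at z=2.25: (-6.46,-7.87) (7.17,0.70) (8.37,2.44) (3.81,10.73) (-5.76,6.55) (-9.44,3.44)

t = z/height = 2.25/5 = 0.45
s = 1 + (scale-1)·z/height = 1 + (2.98-1)·2.25/5 = 1.891000
θ = twist·z/height = 264°·2.25/5 = 118.8000° = 2.073451 rad
cos θ = -0.481754, sin θ = 0.876307 (intermediates below are computed at full precision and shown rounded to 5 d.p.)
v1: (-2,5) → rotate → (-3.41803,-4.16138) → ×s → (-6.46349,-7.86917) → (-6.46,-7.87)
v2: (-1.5,-3.5) → rotate → (3.78970,0.37168) → ×s → (7.16633,0.70284) → (7.17,0.70)
v3: (-1,-4.5) → rotate → (4.42513,1.29158) → ×s → (8.36793,2.44239) → (8.37,2.44)
v4: (4,-4.5) → rotate → (2.01637,5.67312) → ×s → (3.81295,10.72787) → (3.81,10.73)
v5: (4.5,1) → rotate → (-3.04420,3.46163) → ×s → (-5.75658,6.54594) → (-5.76,6.55)
v6: (4,3.5) → rotate → (-4.99409,1.81909) → ×s → (-9.44382,3.43990) → (-9.44,3.44)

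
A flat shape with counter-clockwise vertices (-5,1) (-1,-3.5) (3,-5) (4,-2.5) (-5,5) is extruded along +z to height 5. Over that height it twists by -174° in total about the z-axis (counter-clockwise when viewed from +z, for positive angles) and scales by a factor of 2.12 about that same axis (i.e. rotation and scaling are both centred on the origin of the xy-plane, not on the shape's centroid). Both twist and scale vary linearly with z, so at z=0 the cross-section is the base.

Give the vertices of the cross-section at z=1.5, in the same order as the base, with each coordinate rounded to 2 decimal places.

Cross-section at z=1.5: (-3.04,6.10) (-4.51,-1.81) (-2.82,-7.26) (0.64,-6.27) (1.18,9.37)

t = z/height = 1.5/5 = 0.3
s = 1 + (scale-1)·z/height = 1 + (2.12-1)·1.5/5 = 1.336000
θ = twist·z/height = -174°·1.5/5 = -52.2000° = -0.911062 rad
cos θ = 0.612907, sin θ = -0.790155 (intermediates below are computed at full precision and shown rounded to 5 d.p.)
v1: (-5,1) → rotate → (-2.27438,4.56368) → ×s → (-3.03857,6.09708) → (-3.04,6.10)
v2: (-1,-3.5) → rotate → (-3.37845,-1.35502) → ×s → (-4.51361,-1.81031) → (-4.51,-1.81)
v3: (3,-5) → rotate → (-2.11205,-5.43500) → ×s → (-2.82170,-7.26116) → (-2.82,-7.26)
v4: (4,-2.5) → rotate → (0.47624,-4.69289) → ×s → (0.63626,-6.26970) → (0.64,-6.27)
v5: (-5,5) → rotate → (0.88624,7.01531) → ×s → (1.18402,9.37245) → (1.18,9.37)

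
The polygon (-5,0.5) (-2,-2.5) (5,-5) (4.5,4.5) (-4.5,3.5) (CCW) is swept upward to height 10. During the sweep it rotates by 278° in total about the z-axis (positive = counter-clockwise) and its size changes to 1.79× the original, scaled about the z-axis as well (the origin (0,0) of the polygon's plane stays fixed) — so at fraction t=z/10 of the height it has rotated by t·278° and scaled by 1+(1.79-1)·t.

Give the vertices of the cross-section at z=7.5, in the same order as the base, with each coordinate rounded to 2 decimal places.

Cross-section at z=7.5: (7.38,3.10) (0.90,5.02) (-10.80,3.20) (-2.88,-9.72) (8.96,-1.48)

t = z/height = 7.5/10 = 0.75
s = 1 + (scale-1)·z/height = 1 + (1.79-1)·7.5/10 = 1.592500
θ = twist·z/height = 278°·7.5/10 = 208.5000° = 3.639011 rad
cos θ = -0.878817, sin θ = -0.477159 (intermediates below are computed at full precision and shown rounded to 5 d.p.)
v1: (-5,0.5) → rotate → (4.63266,1.94639) → ×s → (7.37752,3.09962) → (7.38,3.10)
v2: (-2,-2.5) → rotate → (0.56474,3.15136) → ×s → (0.89934,5.01854) → (0.90,5.02)
v3: (5,-5) → rotate → (-6.77988,2.00829) → ×s → (-10.79696,3.19820) → (-10.80,3.20)
v4: (4.5,4.5) → rotate → (-1.80746,-6.10189) → ×s → (-2.87838,-9.71726) → (-2.88,-9.72)
v5: (-4.5,3.5) → rotate → (5.62473,-0.92865) → ×s → (8.95739,-1.47887) → (8.96,-1.48)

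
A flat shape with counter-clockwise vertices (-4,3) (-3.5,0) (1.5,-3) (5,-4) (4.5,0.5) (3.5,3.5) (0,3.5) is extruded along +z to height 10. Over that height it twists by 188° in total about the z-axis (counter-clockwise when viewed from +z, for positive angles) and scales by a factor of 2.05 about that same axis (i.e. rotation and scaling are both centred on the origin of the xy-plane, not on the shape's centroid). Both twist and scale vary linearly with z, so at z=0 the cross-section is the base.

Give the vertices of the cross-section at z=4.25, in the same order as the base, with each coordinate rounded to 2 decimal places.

Cross-section at z=4.25: (-5.29,-4.93) (-0.89,-4.98) (4.65,1.37) (6.96,6.10) (0.43,6.53) (-4.10,5.87) (-4.98,0.89)

t = z/height = 4.25/10 = 0.425
s = 1 + (scale-1)·z/height = 1 + (2.05-1)·4.25/10 = 1.446250
θ = twist·z/height = 188°·4.25/10 = 79.9000° = 1.394518 rad
cos θ = 0.175367, sin θ = 0.984503 (intermediates below are computed at full precision and shown rounded to 5 d.p.)
v1: (-4,3) → rotate → (-3.65498,-3.41191) → ×s → (-5.28601,-4.93448) → (-5.29,-4.93)
v2: (-3.5,0) → rotate → (-0.61378,-3.44576) → ×s → (-0.88768,-4.98343) → (-0.89,-4.98)
v3: (1.5,-3) → rotate → (3.21656,0.95065) → ×s → (4.65195,1.37488) → (4.65,1.37)
v4: (5,-4) → rotate → (4.81485,4.22105) → ×s → (6.96347,6.10469) → (6.96,6.10)
v5: (4.5,0.5) → rotate → (0.29690,4.51795) → ×s → (0.42939,6.53408) → (0.43,6.53)
v6: (3.5,3.5) → rotate → (-2.83198,4.05954) → ×s → (-4.09575,5.87112) → (-4.10,5.87)
v7: (0,3.5) → rotate → (-3.44576,0.61378) → ×s → (-4.98343,0.88768) → (-4.98,0.89)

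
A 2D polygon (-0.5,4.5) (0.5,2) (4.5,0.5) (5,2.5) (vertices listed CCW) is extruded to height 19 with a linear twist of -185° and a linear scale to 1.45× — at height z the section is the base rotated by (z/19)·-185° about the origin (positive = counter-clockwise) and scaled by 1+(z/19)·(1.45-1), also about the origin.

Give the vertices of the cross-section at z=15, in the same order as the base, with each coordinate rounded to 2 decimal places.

Cross-section at z=15: (3.97,-4.68) (0.95,-2.63) (-4.68,-3.97) (-3.73,-6.59)

t = z/height = 15/19 = 0.789474
s = 1 + (scale-1)·z/height = 1 + (1.45-1)·15/19 = 1.355263
θ = twist·z/height = -185°·15/19 = -146.0526° = -2.549099 rad
cos θ = -0.829551, sin θ = -0.558431 (intermediates below are computed at full precision and shown rounded to 5 d.p.)
v1: (-0.5,4.5) → rotate → (2.92772,-3.45376) → ×s → (3.96782,-4.68076) → (3.97,-4.68)
v2: (0.5,2) → rotate → (0.70209,-1.93832) → ×s → (0.95151,-2.62693) → (0.95,-2.63)
v3: (4.5,0.5) → rotate → (-3.45376,-2.92772) → ×s → (-4.68076,-3.96782) → (-4.68,-3.97)
v4: (5,2.5) → rotate → (-2.75168,-4.86603) → ×s → (-3.72925,-6.59476) → (-3.73,-6.59)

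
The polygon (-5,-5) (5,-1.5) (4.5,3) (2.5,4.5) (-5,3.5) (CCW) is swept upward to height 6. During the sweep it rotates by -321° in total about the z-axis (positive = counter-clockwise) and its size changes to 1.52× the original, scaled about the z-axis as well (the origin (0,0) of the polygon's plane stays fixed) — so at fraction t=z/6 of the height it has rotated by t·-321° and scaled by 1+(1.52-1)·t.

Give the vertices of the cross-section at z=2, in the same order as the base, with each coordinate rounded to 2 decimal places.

Cross-section at z=2: (-3.90,7.33) (-3.40,-5.10) (1.82,-6.08) (4.19,-4.35) (5.64,4.41)

t = z/height = 2/6 = 0.333333
s = 1 + (scale-1)·z/height = 1 + (1.52-1)·2/6 = 1.173333
θ = twist·z/height = -321°·2/6 = -107.0000° = -1.867502 rad
cos θ = -0.292372, sin θ = -0.956305 (intermediates below are computed at full precision and shown rounded to 5 d.p.)
v1: (-5,-5) → rotate → (-3.31967,6.24338) → ×s → (-3.89507,7.32557) → (-3.90,7.33)
v2: (5,-1.5) → rotate → (-2.89632,-4.34297) → ×s → (-3.39834,-5.09575) → (-3.40,-5.10)
v3: (4.5,3) → rotate → (1.55324,-5.18049) → ×s → (1.82247,-6.07844) → (1.82,-6.08)
v4: (2.5,4.5) → rotate → (3.57244,-3.70643) → ×s → (4.19167,-4.34888) → (4.19,-4.35)
v5: (-5,3.5) → rotate → (4.80893,3.75822) → ×s → (5.64247,4.40965) → (5.64,4.41)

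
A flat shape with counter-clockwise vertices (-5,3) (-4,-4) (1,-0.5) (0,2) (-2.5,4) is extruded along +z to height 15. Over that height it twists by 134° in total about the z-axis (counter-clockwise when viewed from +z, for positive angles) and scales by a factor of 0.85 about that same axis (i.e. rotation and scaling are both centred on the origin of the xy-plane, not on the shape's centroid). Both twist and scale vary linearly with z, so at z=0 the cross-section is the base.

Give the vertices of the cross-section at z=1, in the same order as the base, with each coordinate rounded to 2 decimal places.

Cross-section at z=1: (-5.35,2.17) (-3.30,-4.53) (1.05,-0.34) (-0.31,1.96) (-3.06,3.53)

t = z/height = 1/15 = 0.0666667
s = 1 + (scale-1)·z/height = 1 + (0.85-1)·1/15 = 0.990000
θ = twist·z/height = 134°·1/15 = 8.9333° = 0.155916 rad
cos θ = 0.987870, sin θ = 0.155285 (intermediates below are computed at full precision and shown rounded to 5 d.p.)
v1: (-5,3) → rotate → (-5.40520,2.18718) → ×s → (-5.35115,2.16531) → (-5.35,2.17)
v2: (-4,-4) → rotate → (-3.33034,-4.57262) → ×s → (-3.29703,-4.52689) → (-3.30,-4.53)
v3: (1,-0.5) → rotate → (1.06551,-0.33865) → ×s → (1.05486,-0.33526) → (1.05,-0.34)
v4: (0,2) → rotate → (-0.31057,1.97574) → ×s → (-0.30746,1.95598) → (-0.31,1.96)
v5: (-2.5,4) → rotate → (-3.09081,3.56327) → ×s → (-3.05991,3.52763) → (-3.06,3.53)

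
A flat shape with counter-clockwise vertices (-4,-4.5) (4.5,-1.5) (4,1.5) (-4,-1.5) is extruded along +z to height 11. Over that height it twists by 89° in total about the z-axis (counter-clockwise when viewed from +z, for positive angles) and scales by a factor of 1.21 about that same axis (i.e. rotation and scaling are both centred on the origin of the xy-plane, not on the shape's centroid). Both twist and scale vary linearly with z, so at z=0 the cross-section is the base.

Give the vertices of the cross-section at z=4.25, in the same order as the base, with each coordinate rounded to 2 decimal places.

t = z/height = 4.25/11 = 0.386364
s = 1 + (scale-1)·z/height = 1 + (1.21-1)·4.25/11 = 1.081136
θ = twist·z/height = 89°·4.25/11 = 34.3864° = 0.600155 rad
cos θ = 0.825248, sin θ = 0.564771 (intermediates below are computed at full precision and shown rounded to 5 d.p.)
v1: (-4,-4.5) → rotate → (-0.75952,-5.97270) → ×s → (-0.82115,-6.45730) → (-0.82,-6.46)
v2: (4.5,-1.5) → rotate → (4.56077,1.30360) → ×s → (4.93082,1.40936) → (4.93,1.41)
v3: (4,1.5) → rotate → (2.45384,3.49695) → ×s → (2.65293,3.78068) → (2.65,3.78)
v4: (-4,-1.5) → rotate → (-2.45384,-3.49695) → ×s → (-2.65293,-3.78068) → (-2.65,-3.78)

Cross-section at z=4.25: (-0.82,-6.46) (4.93,1.41) (2.65,3.78) (-2.65,-3.78)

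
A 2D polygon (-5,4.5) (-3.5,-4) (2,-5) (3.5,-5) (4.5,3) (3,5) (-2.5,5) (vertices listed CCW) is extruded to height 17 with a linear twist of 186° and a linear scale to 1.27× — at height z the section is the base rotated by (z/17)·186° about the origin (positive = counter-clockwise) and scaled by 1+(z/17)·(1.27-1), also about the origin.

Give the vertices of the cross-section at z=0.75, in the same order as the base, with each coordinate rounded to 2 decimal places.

t = z/height = 0.75/17 = 0.0441176
s = 1 + (scale-1)·z/height = 1 + (1.27-1)·0.75/17 = 1.011912
θ = twist·z/height = 186°·0.75/17 = 8.2059° = 0.143220 rad
cos θ = 0.989762, sin θ = 0.142731 (intermediates below are computed at full precision and shown rounded to 5 d.p.)
v1: (-5,4.5) → rotate → (-5.59110,3.74027) → ×s → (-5.65770,3.78483) → (-5.66,3.78)
v2: (-3.5,-4) → rotate → (-2.89324,-4.45860) → ×s → (-2.92771,-4.51171) → (-2.93,-4.51)
v3: (2,-5) → rotate → (2.69318,-4.66335) → ×s → (2.72526,-4.71890) → (2.73,-4.72)
v4: (3.5,-5) → rotate → (4.17782,-4.44925) → ×s → (4.22758,-4.50225) → (4.23,-4.50)
v5: (4.5,3) → rotate → (4.02574,3.61157) → ×s → (4.07369,3.65459) → (4.07,3.65)
v6: (3,5) → rotate → (2.25563,5.37700) → ×s → (2.28250,5.44105) → (2.28,5.44)
v7: (-2.5,5) → rotate → (-3.18806,4.59198) → ×s → (-3.22603,4.64668) → (-3.23,4.65)

Cross-section at z=0.75: (-5.66,3.78) (-2.93,-4.51) (2.73,-4.72) (4.23,-4.50) (4.07,3.65) (2.28,5.44) (-3.23,4.65)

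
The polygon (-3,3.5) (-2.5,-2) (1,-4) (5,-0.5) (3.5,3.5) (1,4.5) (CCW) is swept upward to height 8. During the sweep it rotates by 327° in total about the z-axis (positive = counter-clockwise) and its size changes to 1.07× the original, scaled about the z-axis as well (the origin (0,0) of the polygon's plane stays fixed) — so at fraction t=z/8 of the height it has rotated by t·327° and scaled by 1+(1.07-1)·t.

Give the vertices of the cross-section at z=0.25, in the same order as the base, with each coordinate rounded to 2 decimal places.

t = z/height = 0.25/8 = 0.03125
s = 1 + (scale-1)·z/height = 1 + (1.07-1)·0.25/8 = 1.002188
θ = twist·z/height = 327°·0.25/8 = 10.2188° = 0.178351 rad
cos θ = 0.984138, sin θ = 0.177407 (intermediates below are computed at full precision and shown rounded to 5 d.p.)
v1: (-3,3.5) → rotate → (-3.57334,2.91226) → ×s → (-3.58115,2.91863) → (-3.58,2.92)
v2: (-2.5,-2) → rotate → (-2.10553,-2.41179) → ×s → (-2.11014,-2.41707) → (-2.11,-2.42)
v3: (1,-4) → rotate → (1.69376,-3.75914) → ×s → (1.69747,-3.76737) → (1.70,-3.77)
v4: (5,-0.5) → rotate → (5.00939,0.39497) → ×s → (5.02035,0.39583) → (5.02,0.40)
v5: (3.5,3.5) → rotate → (2.82356,4.06541) → ×s → (2.82973,4.07430) → (2.83,4.07)
v6: (1,4.5) → rotate → (0.18581,4.60603) → ×s → (0.18621,4.61610) → (0.19,4.62)

Cross-section at z=0.25: (-3.58,2.92) (-2.11,-2.42) (1.70,-3.77) (5.02,0.40) (2.83,4.07) (0.19,4.62)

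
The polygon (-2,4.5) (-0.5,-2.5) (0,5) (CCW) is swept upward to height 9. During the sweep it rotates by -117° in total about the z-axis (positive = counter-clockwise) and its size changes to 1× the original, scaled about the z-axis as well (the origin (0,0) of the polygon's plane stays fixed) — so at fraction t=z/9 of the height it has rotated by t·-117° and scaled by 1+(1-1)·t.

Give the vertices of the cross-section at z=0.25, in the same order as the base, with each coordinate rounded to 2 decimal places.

t = z/height = 0.25/9 = 0.0277778
s = 1 + (scale-1)·z/height = 1 + (1-1)·0.25/9 = 1.000000
θ = twist·z/height = -117°·0.25/9 = -3.2500° = -0.056723 rad
cos θ = 0.998392, sin θ = -0.056693 (intermediates below are computed at full precision and shown rounded to 5 d.p.)
v1: (-2,4.5) → rotate → (-1.74167,4.60615) → ×s → (-1.74167,4.60615) → (-1.74,4.61)
v2: (-0.5,-2.5) → rotate → (-0.64093,-2.46763) → ×s → (-0.64093,-2.46763) → (-0.64,-2.47)
v3: (0,5) → rotate → (0.28346,4.99196) → ×s → (0.28346,4.99196) → (0.28,4.99)

Cross-section at z=0.25: (-1.74,4.61) (-0.64,-2.47) (0.28,4.99)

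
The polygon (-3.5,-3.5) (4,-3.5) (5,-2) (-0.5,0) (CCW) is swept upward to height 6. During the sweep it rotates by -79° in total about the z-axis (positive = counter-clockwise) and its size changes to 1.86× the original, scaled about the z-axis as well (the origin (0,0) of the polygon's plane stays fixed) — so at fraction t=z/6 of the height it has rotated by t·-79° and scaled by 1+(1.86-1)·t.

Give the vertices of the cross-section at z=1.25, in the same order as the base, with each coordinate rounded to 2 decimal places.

Cross-section at z=1.25: (-5.13,-2.79) (3.35,-5.29) (4.99,-3.93) (-0.57,0.17)

t = z/height = 1.25/6 = 0.208333
s = 1 + (scale-1)·z/height = 1 + (1.86-1)·1.25/6 = 1.179167
θ = twist·z/height = -79°·1.25/6 = -16.4583° = -0.287252 rad
cos θ = 0.959026, sin θ = -0.283318 (intermediates below are computed at full precision and shown rounded to 5 d.p.)
v1: (-3.5,-3.5) → rotate → (-4.34820,-2.36498) → ×s → (-5.12726,-2.78870) → (-5.13,-2.79)
v2: (4,-3.5) → rotate → (2.84449,-4.48986) → ×s → (3.35413,-5.29430) → (3.35,-5.29)
v3: (5,-2) → rotate → (4.22849,-3.33464) → ×s → (4.98610,-3.93210) → (4.99,-3.93)
v4: (-0.5,0) → rotate → (-0.47951,0.14166) → ×s → (-0.56543,0.16704) → (-0.57,0.17)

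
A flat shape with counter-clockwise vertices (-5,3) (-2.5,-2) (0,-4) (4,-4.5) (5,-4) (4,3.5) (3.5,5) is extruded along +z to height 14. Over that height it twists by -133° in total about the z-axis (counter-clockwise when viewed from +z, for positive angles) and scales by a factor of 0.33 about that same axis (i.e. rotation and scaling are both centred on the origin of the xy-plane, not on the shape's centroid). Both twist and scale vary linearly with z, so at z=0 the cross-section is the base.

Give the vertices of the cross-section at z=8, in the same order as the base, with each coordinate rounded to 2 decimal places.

Cross-section at z=8: (1.05,3.44) (-1.57,1.20) (-2.40,-0.60) (-2.10,-3.07) (-1.65,-3.59) (2.69,-1.87) (3.52,-1.35)

t = z/height = 8/14 = 0.571429
s = 1 + (scale-1)·z/height = 1 + (0.33-1)·8/14 = 0.617143
θ = twist·z/height = -133°·8/14 = -76.0000° = -1.326450 rad
cos θ = 0.241922, sin θ = -0.970296 (intermediates below are computed at full precision and shown rounded to 5 d.p.)
v1: (-5,3) → rotate → (1.70128,5.57724) → ×s → (1.04993,3.44196) → (1.05,3.44)
v2: (-2.5,-2) → rotate → (-2.54540,1.94190) → ×s → (-1.57087,1.19843) → (-1.57,1.20)
v3: (0,-4) → rotate → (-3.88118,-0.96769) → ×s → (-2.39524,-0.59720) → (-2.40,-0.60)
v4: (4,-4.5) → rotate → (-3.39864,-4.96983) → ×s → (-2.09745,-3.06710) → (-2.10,-3.07)
v5: (5,-4) → rotate → (-2.67157,-5.81917) → ×s → (-1.64874,-3.59126) → (-1.65,-3.59)
v6: (4,3.5) → rotate → (4.36372,-3.03446) → ×s → (2.69304,-1.87269) → (2.69,-1.87)
v7: (3.5,5) → rotate → (5.69821,-2.18643) → ×s → (3.51661,-1.34934) → (3.52,-1.35)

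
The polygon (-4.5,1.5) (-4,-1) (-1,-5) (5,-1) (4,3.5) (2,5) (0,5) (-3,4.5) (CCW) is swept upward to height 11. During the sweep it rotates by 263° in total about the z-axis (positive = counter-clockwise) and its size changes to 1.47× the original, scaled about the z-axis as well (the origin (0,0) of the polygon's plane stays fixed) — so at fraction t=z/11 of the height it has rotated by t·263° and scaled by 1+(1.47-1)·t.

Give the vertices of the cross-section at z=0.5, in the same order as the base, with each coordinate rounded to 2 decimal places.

Cross-section at z=0.5: (-4.81,0.55) (-3.79,-1.85) (0.06,-5.21) (5.21,0.06) (3.26,4.34) (0.94,5.42) (-1.06,5.00) (-3.95,3.86)

t = z/height = 0.5/11 = 0.0454545
s = 1 + (scale-1)·z/height = 1 + (1.47-1)·0.5/11 = 1.021364
θ = twist·z/height = 263°·0.5/11 = 11.9545° = 0.208646 rad
cos θ = 0.978312, sin θ = 0.207136 (intermediates below are computed at full precision and shown rounded to 5 d.p.)
v1: (-4.5,1.5) → rotate → (-4.71311,0.53536) → ×s → (-4.81380,0.54680) → (-4.81,0.55)
v2: (-4,-1) → rotate → (-3.70611,-1.80685) → ×s → (-3.78529,-1.84546) → (-3.79,-1.85)
v3: (-1,-5) → rotate → (0.05737,-5.09870) → ×s → (0.05859,-5.20762) → (0.06,-5.21)
v4: (5,-1) → rotate → (5.09870,0.05737) → ×s → (5.20762,0.05859) → (5.21,0.06)
v5: (4,3.5) → rotate → (3.18827,4.25264) → ×s → (3.25639,4.34349) → (3.26,4.34)
v6: (2,5) → rotate → (0.92095,5.30583) → ×s → (0.94062,5.41918) → (0.94,5.42)
v7: (0,5) → rotate → (-1.03568,4.89156) → ×s → (-1.05780,4.99606) → (-1.06,5.00)
v8: (-3,4.5) → rotate → (-3.86705,3.78100) → ×s → (-3.94966,3.86177) → (-3.95,3.86)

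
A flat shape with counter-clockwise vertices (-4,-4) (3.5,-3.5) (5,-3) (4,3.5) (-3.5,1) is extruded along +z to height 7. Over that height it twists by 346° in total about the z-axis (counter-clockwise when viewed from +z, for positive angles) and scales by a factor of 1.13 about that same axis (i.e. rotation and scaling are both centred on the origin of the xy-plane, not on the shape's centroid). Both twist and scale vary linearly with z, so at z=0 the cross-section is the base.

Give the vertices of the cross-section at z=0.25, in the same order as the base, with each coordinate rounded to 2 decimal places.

Cross-section at z=0.25: (-3.07,-4.79) (4.19,-2.68) (5.55,-1.87) (3.17,4.29) (-3.65,0.23)

t = z/height = 0.25/7 = 0.0357143
s = 1 + (scale-1)·z/height = 1 + (1.13-1)·0.25/7 = 1.004643
θ = twist·z/height = 346°·0.25/7 = 12.3571° = 0.215673 rad
cos θ = 0.976833, sin θ = 0.214005 (intermediates below are computed at full precision and shown rounded to 5 d.p.)
v1: (-4,-4) → rotate → (-3.05131,-4.76335) → ×s → (-3.06548,-4.78546) → (-3.07,-4.79)
v2: (3.5,-3.5) → rotate → (4.16793,-2.66990) → ×s → (4.18728,-2.68229) → (4.19,-2.68)
v3: (5,-3) → rotate → (5.52618,-1.86047) → ×s → (5.55183,-1.86911) → (5.55,-1.87)
v4: (4,3.5) → rotate → (3.15831,4.27493) → ×s → (3.17298,4.29478) → (3.17,4.29)
v5: (-3.5,1) → rotate → (-3.63292,0.22782) → ×s → (-3.64979,0.22887) → (-3.65,0.23)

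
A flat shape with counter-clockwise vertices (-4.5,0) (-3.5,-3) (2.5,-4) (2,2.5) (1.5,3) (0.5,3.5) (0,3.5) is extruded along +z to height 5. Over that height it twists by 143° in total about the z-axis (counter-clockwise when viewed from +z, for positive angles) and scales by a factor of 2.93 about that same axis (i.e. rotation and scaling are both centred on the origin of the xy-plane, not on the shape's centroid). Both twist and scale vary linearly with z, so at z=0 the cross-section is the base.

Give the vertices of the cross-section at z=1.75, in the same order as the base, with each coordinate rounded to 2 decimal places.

t = z/height = 1.75/5 = 0.35
s = 1 + (scale-1)·z/height = 1 + (2.93-1)·1.75/5 = 1.675500
θ = twist·z/height = 143°·1.75/5 = 50.0500° = 0.873537 rad
cos θ = 0.642119, sin θ = 0.766605 (intermediates below are computed at full precision and shown rounded to 5 d.p.)
v1: (-4.5,0) → rotate → (-2.88953,-3.44972) → ×s → (-4.84142,-5.78001) → (-4.84,-5.78)
v2: (-3.5,-3) → rotate → (0.05240,-4.60947) → ×s → (0.08779,-7.72317) → (0.09,-7.72)
v3: (2.5,-4) → rotate → (4.67172,-0.65196) → ×s → (7.82746,-1.09236) → (7.83,-1.09)
v4: (2,2.5) → rotate → (-0.63227,3.13851) → ×s → (-1.05938,5.25857) → (-1.06,5.26)
v5: (1.5,3) → rotate → (-1.33664,3.07626) → ×s → (-2.23954,5.15428) → (-2.24,5.15)
v6: (0.5,3.5) → rotate → (-2.36206,2.63072) → ×s → (-3.95763,4.40777) → (-3.96,4.41)
v7: (0,3.5) → rotate → (-2.68312,2.24742) → ×s → (-4.49556,3.76555) → (-4.50,3.77)

Cross-section at z=1.75: (-4.84,-5.78) (0.09,-7.72) (7.83,-1.09) (-1.06,5.26) (-2.24,5.15) (-3.96,4.41) (-4.50,3.77)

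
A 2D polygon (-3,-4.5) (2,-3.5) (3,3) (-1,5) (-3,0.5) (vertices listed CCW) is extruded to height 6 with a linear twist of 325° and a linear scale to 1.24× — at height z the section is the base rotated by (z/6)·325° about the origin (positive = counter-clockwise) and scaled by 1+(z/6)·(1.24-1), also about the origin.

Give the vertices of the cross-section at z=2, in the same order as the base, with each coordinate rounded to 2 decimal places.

Cross-section at z=2: (5.63,-1.55) (2.91,3.24) (-4.09,2.06) (-4.79,-2.72) (0.51,-3.25)

t = z/height = 2/6 = 0.333333
s = 1 + (scale-1)·z/height = 1 + (1.24-1)·2/6 = 1.080000
θ = twist·z/height = 325°·2/6 = 108.3333° = 1.890773 rad
cos θ = -0.314545, sin θ = 0.949243 (intermediates below are computed at full precision and shown rounded to 5 d.p.)
v1: (-3,-4.5) → rotate → (5.21523,-1.43228) → ×s → (5.63244,-1.54686) → (5.63,-1.55)
v2: (2,-3.5) → rotate → (2.69326,2.99939) → ×s → (2.90872,3.23934) → (2.91,3.24)
v3: (3,3) → rotate → (-3.79136,1.90409) → ×s → (-4.09467,2.05642) → (-4.09,2.06)
v4: (-1,5) → rotate → (-4.43167,-2.52197) → ×s → (-4.78620,-2.72372) → (-4.79,-2.72)
v5: (-3,0.5) → rotate → (0.46901,-3.00500) → ×s → (0.50653,-3.24540) → (0.51,-3.25)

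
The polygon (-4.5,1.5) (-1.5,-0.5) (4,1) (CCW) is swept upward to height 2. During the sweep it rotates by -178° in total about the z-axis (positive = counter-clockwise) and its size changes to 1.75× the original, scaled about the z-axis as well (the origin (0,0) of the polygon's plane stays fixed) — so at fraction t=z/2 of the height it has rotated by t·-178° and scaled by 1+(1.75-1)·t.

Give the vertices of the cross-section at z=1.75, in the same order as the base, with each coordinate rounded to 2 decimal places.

Cross-section at z=1.75: (7.82,0.80) (1.93,1.78) (-5.36,-4.23)

t = z/height = 1.75/2 = 0.875
s = 1 + (scale-1)·z/height = 1 + (1.75-1)·1.75/2 = 1.656250
θ = twist·z/height = -178°·1.75/2 = -155.7500° = -2.718350 rad
cos θ = -0.911762, sin θ = -0.410719 (intermediates below are computed at full precision and shown rounded to 5 d.p.)
v1: (-4.5,1.5) → rotate → (4.71901,0.48059) → ×s → (7.81586,0.79598) → (7.82,0.80)
v2: (-1.5,-0.5) → rotate → (1.16228,1.07196) → ×s → (1.92503,1.77543) → (1.93,1.78)
v3: (4,1) → rotate → (-3.23633,-2.55464) → ×s → (-5.36017,-4.23112) → (-5.36,-4.23)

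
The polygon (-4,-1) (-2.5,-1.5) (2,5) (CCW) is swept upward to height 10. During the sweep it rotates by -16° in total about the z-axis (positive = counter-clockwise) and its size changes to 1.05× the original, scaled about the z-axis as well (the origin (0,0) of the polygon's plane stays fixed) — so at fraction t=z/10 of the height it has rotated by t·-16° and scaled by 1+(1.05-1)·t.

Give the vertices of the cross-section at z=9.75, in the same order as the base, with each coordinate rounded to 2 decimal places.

Cross-section at z=9.75: (-4.32,0.12) (-2.95,-0.81) (3.43,4.49)

t = z/height = 9.75/10 = 0.975
s = 1 + (scale-1)·z/height = 1 + (1.05-1)·9.75/10 = 1.048750
θ = twist·z/height = -16°·9.75/10 = -15.6000° = -0.272271 rad
cos θ = 0.963163, sin θ = -0.268920 (intermediates below are computed at full precision and shown rounded to 5 d.p.)
v1: (-4,-1) → rotate → (-4.12157,0.11252) → ×s → (-4.32250,0.11800) → (-4.32,0.12)
v2: (-2.5,-1.5) → rotate → (-2.81129,-0.77244) → ×s → (-2.94834,-0.81010) → (-2.95,-0.81)
v3: (2,5) → rotate → (3.27092,4.27797) → ×s → (3.43038,4.48652) → (3.43,4.49)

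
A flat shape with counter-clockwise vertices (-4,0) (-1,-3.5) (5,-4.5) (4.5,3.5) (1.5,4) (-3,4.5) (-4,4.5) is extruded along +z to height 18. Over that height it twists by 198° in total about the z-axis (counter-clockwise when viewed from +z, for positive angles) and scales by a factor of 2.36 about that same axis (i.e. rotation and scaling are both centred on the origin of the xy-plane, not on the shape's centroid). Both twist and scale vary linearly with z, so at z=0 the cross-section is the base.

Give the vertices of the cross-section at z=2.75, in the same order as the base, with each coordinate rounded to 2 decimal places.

Cross-section at z=2.75: (-4.17,-2.43) (1.09,-4.26) (7.95,-1.65) (2.57,6.39) (-0.87,5.09) (-5.87,2.87) (-6.91,2.26)

t = z/height = 2.75/18 = 0.152778
s = 1 + (scale-1)·z/height = 1 + (2.36-1)·2.75/18 = 1.207778
θ = twist·z/height = 198°·2.75/18 = 30.2500° = 0.527962 rad
cos θ = 0.863836, sin θ = 0.503774 (intermediates below are computed at full precision and shown rounded to 5 d.p.)
v1: (-4,0) → rotate → (-3.45534,-2.01510) → ×s → (-4.17329,-2.43379) → (-4.17,-2.43)
v2: (-1,-3.5) → rotate → (0.89937,-3.52720) → ×s → (1.08624,-4.26007) → (1.09,-4.26)
v3: (5,-4.5) → rotate → (6.58616,-1.36839) → ×s → (7.95462,-1.65271) → (7.95,-1.65)
v4: (4.5,3.5) → rotate → (2.12405,5.29041) → ×s → (2.56538,6.38964) → (2.57,6.39)
v5: (1.5,4) → rotate → (-0.71934,4.21100) → ×s → (-0.86881,5.08596) → (-0.87,5.09)
v6: (-3,4.5) → rotate → (-4.85849,2.37594) → ×s → (-5.86798,2.86960) → (-5.87,2.87)
v7: (-4,4.5) → rotate → (-5.72232,1.87216) → ×s → (-6.91130,2.26116) → (-6.91,2.26)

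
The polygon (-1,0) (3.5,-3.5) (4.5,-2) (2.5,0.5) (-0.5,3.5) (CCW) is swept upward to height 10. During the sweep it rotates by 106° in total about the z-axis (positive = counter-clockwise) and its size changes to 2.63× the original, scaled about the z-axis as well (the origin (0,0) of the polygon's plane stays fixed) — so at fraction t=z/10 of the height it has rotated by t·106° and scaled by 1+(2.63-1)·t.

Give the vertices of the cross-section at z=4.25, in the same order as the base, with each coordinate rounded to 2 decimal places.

Cross-section at z=4.25: (-1.20,-1.20) (8.38,0.01) (7.78,3.00) (2.39,3.59) (-4.79,3.59)

t = z/height = 4.25/10 = 0.425
s = 1 + (scale-1)·z/height = 1 + (2.63-1)·4.25/10 = 1.692750
θ = twist·z/height = 106°·4.25/10 = 45.0500° = 0.786271 rad
cos θ = 0.706489, sin θ = 0.707724 (intermediates below are computed at full precision and shown rounded to 5 d.p.)
v1: (-1,0) → rotate → (-0.70649,-0.70772) → ×s → (-1.19591,-1.19800) → (-1.20,-1.20)
v2: (3.5,-3.5) → rotate → (4.94975,0.00432) → ×s → (8.37868,0.00731) → (8.38,0.01)
v3: (4.5,-2) → rotate → (4.59465,1.77178) → ×s → (7.77759,2.99918) → (7.78,3.00)
v4: (2.5,0.5) → rotate → (1.41236,2.12255) → ×s → (2.39078,3.59295) → (2.39,3.59)
v5: (-0.5,3.5) → rotate → (-2.83028,2.11885) → ×s → (-4.79095,3.58669) → (-4.79,3.59)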